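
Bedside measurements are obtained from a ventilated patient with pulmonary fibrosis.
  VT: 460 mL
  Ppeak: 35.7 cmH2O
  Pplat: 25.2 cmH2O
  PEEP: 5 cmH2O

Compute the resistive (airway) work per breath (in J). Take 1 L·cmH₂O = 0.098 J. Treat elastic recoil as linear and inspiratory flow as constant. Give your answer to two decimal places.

With constant inspiratory flow the resistive pressure is constant at PIP − Pplat = 35.7 − 25.2 = 10.5 cmH2O, so resistive work = 10.5 × 0.460 = 4.83 L·cmH2O.
× 0.098 J/(L·cmH2O) → 0.4733 J.

0.47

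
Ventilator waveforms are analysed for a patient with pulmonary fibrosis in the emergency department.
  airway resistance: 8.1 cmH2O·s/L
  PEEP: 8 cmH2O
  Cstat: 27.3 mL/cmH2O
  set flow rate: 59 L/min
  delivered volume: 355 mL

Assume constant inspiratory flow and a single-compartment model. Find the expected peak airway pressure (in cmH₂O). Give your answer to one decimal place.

Flow: 59 L/min ÷ 60 = 0.9833 L/s.
Equation of motion (constant flow): PIP = Vt/C + R·V̇ + PEEP.
PIP = 355/27.3 + 8.1×0.9833 + 8 = 13.004 + 7.965 + 8 = 28.969 cmH2O.

29.0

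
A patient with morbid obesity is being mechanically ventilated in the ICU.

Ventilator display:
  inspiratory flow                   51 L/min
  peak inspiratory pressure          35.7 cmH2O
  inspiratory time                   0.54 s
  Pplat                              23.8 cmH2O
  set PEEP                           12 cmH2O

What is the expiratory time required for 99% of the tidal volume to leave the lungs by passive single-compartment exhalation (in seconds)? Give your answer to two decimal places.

2.51

Flow: 51 L/min ÷ 60 = 0.85 L/s.
Vt = flow × Ti = 0.85 L/s × 0.54 s × 1000 mL/L = 459.0 mL.
R = (PIP − Pplat)/V̇ = (35.7 − 23.8) / 0.85 = 11.9/0.85 = 14.0 cmH2O·s/L.
C = Vt/(Pplat − PEEP) = 459.0 / (23.8 − 12) = 459.0/11.8 = 38.898 mL/cmH2O.
τ = R × C = 14.0 × 0.0389 L/cmH2O = 0.5446 s.
t = −τ·ln(1 − 0.99) = −0.5446·ln(0.01) = 2.508 s.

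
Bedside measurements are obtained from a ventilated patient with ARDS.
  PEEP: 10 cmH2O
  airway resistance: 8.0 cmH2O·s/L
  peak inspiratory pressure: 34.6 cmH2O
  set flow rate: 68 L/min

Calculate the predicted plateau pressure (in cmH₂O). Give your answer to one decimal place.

25.5

Flow: 68 L/min ÷ 60 = 1.1333 L/s.
Pplat = PIP − Raw × flow = 34.6 − 8.0 × 1.1333 = 34.6 − 9.066 = 25.534 cmH2O.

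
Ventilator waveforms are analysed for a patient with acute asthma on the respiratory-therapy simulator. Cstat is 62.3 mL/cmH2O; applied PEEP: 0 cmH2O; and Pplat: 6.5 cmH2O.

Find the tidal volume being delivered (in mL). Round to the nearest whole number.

405

Vt = Cstat × (Pplat − PEEP) = 62.3 × (6.5 − 0) = 62.3 × 6.5 = 404.95 mL.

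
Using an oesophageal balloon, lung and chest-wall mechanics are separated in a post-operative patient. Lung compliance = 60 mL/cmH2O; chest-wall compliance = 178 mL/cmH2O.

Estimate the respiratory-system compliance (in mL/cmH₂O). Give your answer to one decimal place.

44.9

Lung and chest wall are elastances in series: 1/Crs = 1/CL + 1/Ccw.
1/Crs = 1/60 + 1/178 = 0.02228.
Crs = 44.883 mL/cmH2O.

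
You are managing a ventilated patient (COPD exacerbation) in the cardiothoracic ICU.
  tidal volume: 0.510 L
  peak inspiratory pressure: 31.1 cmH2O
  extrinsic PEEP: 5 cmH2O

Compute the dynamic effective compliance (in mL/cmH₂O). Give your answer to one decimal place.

19.5

Dynamic compliance = Vt / (PIP − PEEP) = 510 / (31.1 − 5) = 510 / 26.1 = 19.54 mL/cmH2O.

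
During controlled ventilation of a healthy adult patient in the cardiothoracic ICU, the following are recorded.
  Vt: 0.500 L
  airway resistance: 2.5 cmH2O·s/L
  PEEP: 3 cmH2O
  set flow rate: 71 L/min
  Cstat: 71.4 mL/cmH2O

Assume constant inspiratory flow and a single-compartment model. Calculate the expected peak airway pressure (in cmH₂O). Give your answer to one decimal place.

Flow: 71 L/min ÷ 60 = 1.1833 L/s.
Equation of motion (constant flow): PIP = Vt/C + R·V̇ + PEEP.
PIP = 500/71.4 + 2.5×1.1833 + 3 = 7.003 + 2.958 + 3 = 12.961 cmH2O.

13.0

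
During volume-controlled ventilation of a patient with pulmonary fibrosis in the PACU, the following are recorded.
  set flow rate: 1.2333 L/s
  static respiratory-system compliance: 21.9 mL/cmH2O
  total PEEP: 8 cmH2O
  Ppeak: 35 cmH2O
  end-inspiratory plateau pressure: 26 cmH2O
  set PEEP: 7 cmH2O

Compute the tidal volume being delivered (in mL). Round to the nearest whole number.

394

End-expiratory occlusion gives total PEEP = 8 cmH2O (intrinsic PEEP = 8 − 7 = 1). Use total PEEP for the elastic gradient.
Vt = Cstat × (Pplat − PEEPtotal) = 21.9 × (26 − 8) = 21.9 × 18.0 = 394.2 mL.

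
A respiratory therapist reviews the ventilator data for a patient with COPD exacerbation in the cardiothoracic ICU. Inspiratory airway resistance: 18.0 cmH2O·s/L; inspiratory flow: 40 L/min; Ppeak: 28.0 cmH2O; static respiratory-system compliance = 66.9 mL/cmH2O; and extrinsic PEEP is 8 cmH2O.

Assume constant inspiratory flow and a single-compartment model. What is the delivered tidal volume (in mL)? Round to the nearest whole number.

535

Flow: 40 L/min ÷ 60 = 0.6667 L/s.
Equation of motion (constant flow): PIP = Vt/C + R·V̇ + PEEP.
Vt/C = PIP − R·V̇ − PEEP = 28.0 − 12.001 − 8 = 7.999 cmH2O.
Vt = C × 7.999 = 66.9 × 7.999 = 535.13 mL.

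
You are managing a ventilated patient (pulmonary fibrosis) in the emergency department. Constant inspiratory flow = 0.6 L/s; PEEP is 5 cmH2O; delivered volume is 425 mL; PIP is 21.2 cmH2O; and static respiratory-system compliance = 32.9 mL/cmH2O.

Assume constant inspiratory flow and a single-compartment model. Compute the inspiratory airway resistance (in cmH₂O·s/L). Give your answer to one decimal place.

5.5

Equation of motion (constant flow): PIP = Vt/C + R·V̇ + PEEP.
R·V̇ = PIP − Vt/C − PEEP = 21.2 − 425/32.9 − 5 = 21.2 − 12.918 − 5 = 3.282 cmH2O.
R = 3.282 / 0.6 = 5.47 cmH2O·s/L.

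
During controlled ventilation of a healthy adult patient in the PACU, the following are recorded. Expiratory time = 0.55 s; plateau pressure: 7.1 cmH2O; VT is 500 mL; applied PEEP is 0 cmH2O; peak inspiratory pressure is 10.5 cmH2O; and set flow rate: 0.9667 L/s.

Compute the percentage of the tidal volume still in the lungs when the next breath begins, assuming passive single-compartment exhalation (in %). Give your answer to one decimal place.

R = (PIP − Pplat)/V̇ = (10.5 − 7.1) / 0.9667 = 3.4/0.9667 = 3.517 cmH2O·s/L.
C = Vt/(Pplat − PEEP) = 500.0 / (7.1 − 0) = 500.0/7.1 = 70.423 mL/cmH2O.
τ = R × C = 3.517 × 0.07042 L/cmH2O = 0.2477 s.
Fraction remaining at end-expiration = e^(−Te/τ) = e^(−0.55/0.2477) = 0.1086 → 10.86%.

10.9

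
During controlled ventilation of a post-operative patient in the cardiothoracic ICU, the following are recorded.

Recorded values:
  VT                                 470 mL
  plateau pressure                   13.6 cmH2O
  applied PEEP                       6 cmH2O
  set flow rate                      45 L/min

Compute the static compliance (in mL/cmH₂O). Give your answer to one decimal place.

Cstat = Vt / (Pplat − PEEP) = 470 / (13.6 − 6) = 470 / 7.6 = 61.842 mL/cmH2O.

61.8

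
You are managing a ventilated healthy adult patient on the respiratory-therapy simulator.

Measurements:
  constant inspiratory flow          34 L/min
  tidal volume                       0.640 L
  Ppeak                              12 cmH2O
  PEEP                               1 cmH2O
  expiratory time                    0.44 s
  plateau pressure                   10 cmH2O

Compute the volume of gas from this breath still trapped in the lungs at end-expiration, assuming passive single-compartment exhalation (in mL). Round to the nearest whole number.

Flow: 34 L/min ÷ 60 = 0.5667 L/s.
R = (PIP − Pplat)/V̇ = (12 − 10) / 0.5667 = 2.0/0.5667 = 3.529 cmH2O·s/L.
C = Vt/(Pplat − PEEP) = 640.0 / (10 − 1) = 640.0/9.0 = 71.111 mL/cmH2O.
τ = R × C = 3.529 × 0.07111 L/cmH2O = 0.2509 s.
Fraction remaining = e^(−Te/τ) = e^(−0.44/0.2509) = 0.1731.
Trapped volume = 640.0 × 0.1731 = 110.78 mL.

111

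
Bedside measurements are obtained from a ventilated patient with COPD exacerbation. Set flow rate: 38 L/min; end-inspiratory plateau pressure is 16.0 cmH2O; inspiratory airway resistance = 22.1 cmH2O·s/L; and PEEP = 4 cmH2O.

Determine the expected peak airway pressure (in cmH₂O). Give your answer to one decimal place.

30.0

Flow: 38 L/min ÷ 60 = 0.6333 L/s.
PIP = Pplat + Raw × flow = 16.0 + 22.1 × 0.6333 = 16.0 + 13.996 = 29.996 cmH2O.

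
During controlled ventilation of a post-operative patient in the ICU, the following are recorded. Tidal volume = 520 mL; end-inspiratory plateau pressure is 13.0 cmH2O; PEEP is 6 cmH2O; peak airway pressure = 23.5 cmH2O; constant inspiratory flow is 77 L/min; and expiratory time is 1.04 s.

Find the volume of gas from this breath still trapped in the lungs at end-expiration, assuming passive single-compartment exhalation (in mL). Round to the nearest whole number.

Flow: 77 L/min ÷ 60 = 1.2833 L/s.
R = (PIP − Pplat)/V̇ = (23.5 − 13.0) / 1.2833 = 10.5/1.2833 = 8.182 cmH2O·s/L.
C = Vt/(Pplat − PEEP) = 520.0 / (13.0 − 6) = 520.0/7.0 = 74.286 mL/cmH2O.
τ = R × C = 8.182 × 0.07429 L/cmH2O = 0.6078 s.
Fraction remaining = e^(−Te/τ) = e^(−1.04/0.6078) = 0.1807.
Trapped volume = 520.0 × 0.1807 = 93.964 mL.

94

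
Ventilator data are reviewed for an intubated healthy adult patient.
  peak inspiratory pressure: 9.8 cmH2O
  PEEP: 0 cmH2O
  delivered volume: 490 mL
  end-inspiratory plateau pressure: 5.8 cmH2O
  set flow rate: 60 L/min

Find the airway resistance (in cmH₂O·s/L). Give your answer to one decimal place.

4.0

Flow: 60 L/min ÷ 60 = 1 L/s.
Raw = (PIP − Pplat) / flow = (9.8 − 5.8) / 1 = 4.0 / 1 = 4.0 cmH2O·s/L.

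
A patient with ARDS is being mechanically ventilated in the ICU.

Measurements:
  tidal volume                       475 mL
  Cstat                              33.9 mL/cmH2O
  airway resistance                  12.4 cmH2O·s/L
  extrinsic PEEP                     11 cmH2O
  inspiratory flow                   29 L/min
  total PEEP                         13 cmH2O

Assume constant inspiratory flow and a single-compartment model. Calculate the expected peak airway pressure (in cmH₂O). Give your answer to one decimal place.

Flow: 29 L/min ÷ 60 = 0.4833 L/s.
Total PEEP = 13 cmH2O (set 11 + intrinsic 2); this is the baseline alveolar pressure.
Equation of motion (constant flow): PIP = Vt/C + R·V̇ + PEEP.
PIP = 475/33.9 + 12.4×0.4833 + 13 = 14.012 + 5.993 + 13 = 33.005 cmH2O.

33.0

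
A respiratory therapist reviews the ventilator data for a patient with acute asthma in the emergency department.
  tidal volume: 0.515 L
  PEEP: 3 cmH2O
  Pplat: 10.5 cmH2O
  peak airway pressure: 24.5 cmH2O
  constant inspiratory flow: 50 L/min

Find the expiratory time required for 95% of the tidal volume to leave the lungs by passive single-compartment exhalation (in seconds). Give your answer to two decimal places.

Flow: 50 L/min ÷ 60 = 0.8333 L/s.
R = (PIP − Pplat)/V̇ = (24.5 − 10.5) / 0.8333 = 14.0/0.8333 = 16.801 cmH2O·s/L.
C = Vt/(Pplat − PEEP) = 515.0 / (10.5 − 3) = 515.0/7.5 = 68.667 mL/cmH2O.
τ = R × C = 16.801 × 0.06867 L/cmH2O = 1.154 s.
t = −τ·ln(1 − 0.95) = −1.154·ln(0.05) = 3.457 s.

3.46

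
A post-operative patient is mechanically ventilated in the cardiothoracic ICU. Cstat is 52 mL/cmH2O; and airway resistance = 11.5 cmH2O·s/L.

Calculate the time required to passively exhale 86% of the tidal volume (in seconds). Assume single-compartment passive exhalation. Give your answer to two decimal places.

1.18

τ = R × C = 11.5 × 52 mL/cmH2O = 11.5 × 0.052 L/cmH2O = 0.598 s.
Exhaled fraction f = 1 − e^(−t/τ) → t = −τ·ln(1 − f) = −0.598·ln(0.14) = 1.176 s.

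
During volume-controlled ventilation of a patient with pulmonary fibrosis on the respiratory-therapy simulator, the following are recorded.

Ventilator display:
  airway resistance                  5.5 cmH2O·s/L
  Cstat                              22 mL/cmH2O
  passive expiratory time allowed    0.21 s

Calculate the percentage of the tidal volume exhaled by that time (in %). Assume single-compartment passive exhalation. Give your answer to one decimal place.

τ = R × C = 5.5 × 22 mL/cmH2O = 5.5 × 0.022 L/cmH2O = 0.121 s.
Passive exhalation: V(t)/V₀ = e^(−t/τ) = e^(−0.21/0.121) = 0.1763.
Fraction exhaled = 1 − 0.1763 = 0.8237 → 82.37%.

82.4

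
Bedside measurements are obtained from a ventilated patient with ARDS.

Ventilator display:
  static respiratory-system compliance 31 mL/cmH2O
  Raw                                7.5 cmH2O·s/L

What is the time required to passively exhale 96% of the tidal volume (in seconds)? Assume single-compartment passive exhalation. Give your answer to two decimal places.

τ = R × C = 7.5 × 31 mL/cmH2O = 7.5 × 0.031 L/cmH2O = 0.2325 s.
Exhaled fraction f = 1 − e^(−t/τ) → t = −τ·ln(1 − f) = −0.2325·ln(0.04) = 0.7484 s.

0.75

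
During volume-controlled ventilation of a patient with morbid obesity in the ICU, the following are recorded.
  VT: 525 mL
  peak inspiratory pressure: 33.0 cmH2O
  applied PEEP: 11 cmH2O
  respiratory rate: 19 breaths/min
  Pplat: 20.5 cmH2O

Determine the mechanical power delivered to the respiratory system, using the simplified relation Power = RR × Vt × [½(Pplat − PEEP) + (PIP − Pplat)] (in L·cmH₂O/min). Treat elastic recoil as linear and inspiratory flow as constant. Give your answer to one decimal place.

172.1

Per-breath work = Vt × [½(Pplat−PEEP) + (PIP−Pplat)] = 0.525 × [0.5×9.5 + 12.5] = 0.525 × 17.25 = 9.056 L·cmH2O.
Power = 19 × 9.056 = 172.06 L·cmH2O/min.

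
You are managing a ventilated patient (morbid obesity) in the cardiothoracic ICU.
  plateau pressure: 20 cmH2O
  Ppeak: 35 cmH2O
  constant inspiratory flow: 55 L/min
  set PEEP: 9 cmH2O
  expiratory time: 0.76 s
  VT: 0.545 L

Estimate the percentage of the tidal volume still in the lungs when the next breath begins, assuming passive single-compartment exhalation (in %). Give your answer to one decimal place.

Flow: 55 L/min ÷ 60 = 0.9167 L/s.
R = (PIP − Pplat)/V̇ = (35 − 20) / 0.9167 = 15.0/0.9167 = 16.363 cmH2O·s/L.
C = Vt/(Pplat − PEEP) = 545.0 / (20 − 9) = 545.0/11.0 = 49.545 mL/cmH2O.
τ = R × C = 16.363 × 0.04955 L/cmH2O = 0.8108 s.
Fraction remaining at end-expiration = e^(−Te/τ) = e^(−0.76/0.8108) = 0.3917 → 39.17%.

39.2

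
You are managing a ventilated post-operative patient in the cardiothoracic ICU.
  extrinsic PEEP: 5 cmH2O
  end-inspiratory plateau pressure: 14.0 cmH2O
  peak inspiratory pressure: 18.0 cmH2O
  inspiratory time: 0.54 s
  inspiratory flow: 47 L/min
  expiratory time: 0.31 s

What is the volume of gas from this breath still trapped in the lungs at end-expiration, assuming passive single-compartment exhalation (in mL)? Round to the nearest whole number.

Flow: 47 L/min ÷ 60 = 0.7833 L/s.
Vt = flow × Ti = 0.7833 L/s × 0.54 s × 1000 mL/L = 422.98 mL.
R = (PIP − Pplat)/V̇ = (18.0 − 14.0) / 0.7833 = 4.0/0.7833 = 5.107 cmH2O·s/L.
C = Vt/(Pplat − PEEP) = 422.98 / (14.0 − 5) = 422.98/9.0 = 46.998 mL/cmH2O.
τ = R × C = 5.107 × 0.047 L/cmH2O = 0.24 s.
Fraction remaining = e^(−Te/τ) = e^(−0.31/0.24) = 0.2748.
Trapped volume = 422.98 × 0.2748 = 116.23 mL.

116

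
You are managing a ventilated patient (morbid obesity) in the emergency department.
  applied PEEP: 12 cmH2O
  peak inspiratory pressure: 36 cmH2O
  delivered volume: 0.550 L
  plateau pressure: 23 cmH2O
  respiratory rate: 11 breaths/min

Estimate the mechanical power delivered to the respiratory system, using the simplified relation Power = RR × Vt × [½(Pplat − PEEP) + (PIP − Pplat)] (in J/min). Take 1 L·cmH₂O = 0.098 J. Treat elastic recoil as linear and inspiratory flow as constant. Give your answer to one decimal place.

11.0

Per-breath work = Vt × [½(Pplat−PEEP) + (PIP−Pplat)] = 0.550 × [0.5×11.0 + 13.0] = 0.550 × 18.5 = 10.175 L·cmH2O.
Power = 11 × 10.175 = 111.93 L·cmH2O/min.
× 0.098 J/(L·cmH2O) → 10.969 J/min.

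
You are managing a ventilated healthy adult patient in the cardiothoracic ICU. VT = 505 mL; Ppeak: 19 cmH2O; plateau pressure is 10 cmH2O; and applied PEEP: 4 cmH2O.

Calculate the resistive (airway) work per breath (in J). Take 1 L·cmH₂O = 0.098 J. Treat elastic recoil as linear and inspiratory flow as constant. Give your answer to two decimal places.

0.45

With constant inspiratory flow the resistive pressure is constant at PIP − Pplat = 19 − 10 = 9.0 cmH2O, so resistive work = 9.0 × 0.505 = 4.545 L·cmH2O.
× 0.098 J/(L·cmH2O) → 0.4454 J.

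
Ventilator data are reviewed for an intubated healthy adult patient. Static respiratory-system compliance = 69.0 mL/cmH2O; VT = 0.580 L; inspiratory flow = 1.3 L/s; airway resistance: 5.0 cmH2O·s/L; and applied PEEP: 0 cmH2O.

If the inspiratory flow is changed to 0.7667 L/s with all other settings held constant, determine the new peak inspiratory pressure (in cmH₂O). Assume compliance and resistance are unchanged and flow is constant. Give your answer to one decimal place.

PIP = Vt/C + R·V̇ + PEEP (constant-flow equation of motion).
Only the resistive term changes: ΔPIP = R × ΔV̇ = 5.0 × (0.7667 − 1.3) = 5.0 × -0.5333 = -2.667 cmH2O.
Original PIP = 580/69.0 + 5.0×1.3 + 0 = 14.906 cmH2O; new PIP = 14.906 + (-2.667) = 12.239 cmH2O.

12.2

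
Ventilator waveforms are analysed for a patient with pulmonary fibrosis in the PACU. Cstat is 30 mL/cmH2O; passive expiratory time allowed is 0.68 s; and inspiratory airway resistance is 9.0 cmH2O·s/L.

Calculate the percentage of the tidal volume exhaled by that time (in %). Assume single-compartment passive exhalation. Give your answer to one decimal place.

τ = R × C = 9.0 × 30 mL/cmH2O = 9.0 × 0.030 L/cmH2O = 0.27 s.
Passive exhalation: V(t)/V₀ = e^(−t/τ) = e^(−0.68/0.27) = 0.08058.
Fraction exhaled = 1 − 0.08058 = 0.9194 → 91.94%.

91.9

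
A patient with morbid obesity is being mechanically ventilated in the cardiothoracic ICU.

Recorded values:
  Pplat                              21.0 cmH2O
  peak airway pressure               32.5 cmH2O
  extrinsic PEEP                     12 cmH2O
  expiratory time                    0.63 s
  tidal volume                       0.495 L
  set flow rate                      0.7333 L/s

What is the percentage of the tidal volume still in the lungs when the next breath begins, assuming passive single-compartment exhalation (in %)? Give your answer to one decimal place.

48.2

R = (PIP − Pplat)/V̇ = (32.5 − 21.0) / 0.7333 = 11.5/0.7333 = 15.683 cmH2O·s/L.
C = Vt/(Pplat − PEEP) = 495.0 / (21.0 − 12) = 495.0/9.0 = 55.0 mL/cmH2O.
τ = R × C = 15.683 × 0.055 L/cmH2O = 0.8626 s.
Fraction remaining at end-expiration = e^(−Te/τ) = e^(−0.63/0.8626) = 0.4817 → 48.17%.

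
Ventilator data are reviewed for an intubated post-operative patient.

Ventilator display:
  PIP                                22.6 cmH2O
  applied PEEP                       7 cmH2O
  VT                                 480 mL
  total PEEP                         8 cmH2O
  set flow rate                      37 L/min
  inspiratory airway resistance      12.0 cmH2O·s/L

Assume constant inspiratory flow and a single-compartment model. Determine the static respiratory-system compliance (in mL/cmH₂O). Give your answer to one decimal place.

Flow: 37 L/min ÷ 60 = 0.6167 L/s.
Total PEEP = 8 cmH2O (set 7 + intrinsic 1); this is the baseline alveolar pressure.
Equation of motion (constant flow): PIP = Vt/C + R·V̇ + PEEP.
Vt/C = PIP − R·V̇ − PEEP = 22.6 − 12.0×0.6167 − 8 = 22.6 − 7.4 − 8 = 7.2 cmH2O.
C = Vt / 7.2 = 480 / 7.2 = 66.667 mL/cmH2O.

66.7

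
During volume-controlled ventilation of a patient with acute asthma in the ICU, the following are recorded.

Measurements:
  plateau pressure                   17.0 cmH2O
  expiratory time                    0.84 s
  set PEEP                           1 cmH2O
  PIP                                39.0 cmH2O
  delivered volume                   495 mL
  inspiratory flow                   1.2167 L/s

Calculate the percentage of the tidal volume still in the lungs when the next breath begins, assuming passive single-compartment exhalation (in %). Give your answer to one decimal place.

R = (PIP − Pplat)/V̇ = (39.0 − 17.0) / 1.2167 = 22.0/1.2167 = 18.082 cmH2O·s/L.
C = Vt/(Pplat − PEEP) = 495.0 / (17.0 − 1) = 495.0/16.0 = 30.938 mL/cmH2O.
τ = R × C = 18.082 × 0.03094 L/cmH2O = 0.5595 s.
Fraction remaining at end-expiration = e^(−Te/τ) = e^(−0.84/0.5595) = 0.2228 → 22.28%.

22.3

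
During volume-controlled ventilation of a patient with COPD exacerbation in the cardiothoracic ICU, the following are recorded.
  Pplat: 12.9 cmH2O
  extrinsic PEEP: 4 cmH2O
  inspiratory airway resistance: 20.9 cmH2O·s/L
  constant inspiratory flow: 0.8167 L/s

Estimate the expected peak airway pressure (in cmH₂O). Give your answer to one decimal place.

PIP = Pplat + Raw × flow = 12.9 + 20.9 × 0.8167 = 12.9 + 17.069 = 29.969 cmH2O.

30.0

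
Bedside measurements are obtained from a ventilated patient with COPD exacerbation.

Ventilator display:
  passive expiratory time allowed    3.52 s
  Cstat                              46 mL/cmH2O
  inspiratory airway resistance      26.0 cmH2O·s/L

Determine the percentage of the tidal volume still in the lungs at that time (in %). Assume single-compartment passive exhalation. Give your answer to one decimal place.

5.3

τ = R × C = 26.0 × 46 mL/cmH2O = 26.0 × 0.046 L/cmH2O = 1.196 s.
Passive exhalation: V(t)/V₀ = e^(−t/τ) = e^(−3.52/1.196) = 0.0527.
Fraction remaining = 0.0527 → 5.27%.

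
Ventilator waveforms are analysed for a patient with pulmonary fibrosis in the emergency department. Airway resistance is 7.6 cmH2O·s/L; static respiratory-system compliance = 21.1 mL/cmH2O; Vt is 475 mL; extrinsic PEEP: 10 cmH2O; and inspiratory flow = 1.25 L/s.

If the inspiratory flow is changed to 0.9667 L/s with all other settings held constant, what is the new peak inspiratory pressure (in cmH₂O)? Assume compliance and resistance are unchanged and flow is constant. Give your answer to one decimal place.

PIP = Vt/C + R·V̇ + PEEP (constant-flow equation of motion).
Only the resistive term changes: ΔPIP = R × ΔV̇ = 7.6 × (0.9667 − 1.25) = 7.6 × -0.2833 = -2.153 cmH2O.
Original PIP = 475/21.1 + 7.6×1.25 + 10 = 42.012 cmH2O; new PIP = 42.012 + (-2.153) = 39.859 cmH2O.

39.9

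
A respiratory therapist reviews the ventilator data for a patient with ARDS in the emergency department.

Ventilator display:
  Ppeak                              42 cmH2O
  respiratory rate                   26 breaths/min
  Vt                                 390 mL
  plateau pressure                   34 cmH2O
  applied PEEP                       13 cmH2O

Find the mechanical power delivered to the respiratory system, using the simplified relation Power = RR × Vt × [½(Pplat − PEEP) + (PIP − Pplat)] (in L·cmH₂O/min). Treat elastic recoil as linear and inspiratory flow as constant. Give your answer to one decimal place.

187.6

Per-breath work = Vt × [½(Pplat−PEEP) + (PIP−Pplat)] = 0.390 × [0.5×21.0 + 8.0] = 0.390 × 18.5 = 7.215 L·cmH2O.
Power = 26 × 7.215 = 187.59 L·cmH2O/min.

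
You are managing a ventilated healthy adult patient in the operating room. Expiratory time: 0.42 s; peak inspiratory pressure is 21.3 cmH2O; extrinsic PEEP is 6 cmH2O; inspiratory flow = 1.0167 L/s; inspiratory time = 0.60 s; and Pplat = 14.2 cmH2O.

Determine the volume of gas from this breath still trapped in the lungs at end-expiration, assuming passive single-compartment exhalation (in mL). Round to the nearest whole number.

Vt = flow × Ti = 1.0167 L/s × 0.60 s × 1000 mL/L = 610.02 mL.
R = (PIP − Pplat)/V̇ = (21.3 − 14.2) / 1.0167 = 7.1/1.0167 = 6.983 cmH2O·s/L.
C = Vt/(Pplat − PEEP) = 610.02 / (14.2 − 6) = 610.02/8.2 = 74.393 mL/cmH2O.
τ = R × C = 6.983 × 0.07439 L/cmH2O = 0.5195 s.
Fraction remaining = e^(−Te/τ) = e^(−0.42/0.5195) = 0.4455.
Trapped volume = 610.02 × 0.4455 = 271.76 mL.

272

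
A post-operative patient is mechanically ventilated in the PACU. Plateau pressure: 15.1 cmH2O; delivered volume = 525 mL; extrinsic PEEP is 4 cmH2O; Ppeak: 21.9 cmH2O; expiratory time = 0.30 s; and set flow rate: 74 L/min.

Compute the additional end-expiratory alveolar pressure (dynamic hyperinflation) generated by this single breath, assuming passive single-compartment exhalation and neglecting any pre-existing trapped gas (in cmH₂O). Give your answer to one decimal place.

Flow: 74 L/min ÷ 60 = 1.2333 L/s.
R = (PIP − Pplat)/V̇ = (21.9 − 15.1) / 1.2333 = 6.8/1.2333 = 5.514 cmH2O·s/L.
C = Vt/(Pplat − PEEP) = 525.0 / (15.1 − 4) = 525.0/11.1 = 47.297 mL/cmH2O.
τ = R × C = 5.514 × 0.0473 L/cmH2O = 0.2608 s.
Fraction remaining = e^(−Te/τ) = e^(−0.30/0.2608) = 0.3165; trapped volume = 525.0 × 0.3165 = 166.16 mL.
Additional alveolar pressure from trapping ≈ V_trapped / C = 166.16 / 47.297 = 3.513 cmH2O.

3.5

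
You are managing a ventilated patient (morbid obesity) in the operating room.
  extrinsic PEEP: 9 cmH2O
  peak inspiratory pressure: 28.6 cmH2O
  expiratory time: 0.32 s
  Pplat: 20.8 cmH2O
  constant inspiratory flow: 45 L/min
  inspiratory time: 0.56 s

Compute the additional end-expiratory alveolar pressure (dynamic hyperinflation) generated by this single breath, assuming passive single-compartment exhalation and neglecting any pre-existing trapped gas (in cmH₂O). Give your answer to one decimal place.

5.0

Flow: 45 L/min ÷ 60 = 0.75 L/s.
Vt = flow × Ti = 0.75 L/s × 0.56 s × 1000 mL/L = 420.0 mL.
R = (PIP − Pplat)/V̇ = (28.6 − 20.8) / 0.75 = 7.8/0.75 = 10.4 cmH2O·s/L.
C = Vt/(Pplat − PEEP) = 420.0 / (20.8 − 9) = 420.0/11.8 = 35.593 mL/cmH2O.
τ = R × C = 10.4 × 0.03559 L/cmH2O = 0.3701 s.
Fraction remaining = e^(−Te/τ) = e^(−0.32/0.3701) = 0.4212; trapped volume = 420.0 × 0.4212 = 176.9 mL.
Additional alveolar pressure from trapping ≈ V_trapped / C = 176.9 / 35.593 = 4.97 cmH2O.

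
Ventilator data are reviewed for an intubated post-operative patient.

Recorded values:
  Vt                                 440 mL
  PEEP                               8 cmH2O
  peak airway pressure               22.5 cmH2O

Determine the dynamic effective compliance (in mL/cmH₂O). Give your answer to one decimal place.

Dynamic compliance = Vt / (PIP − PEEP) = 440 / (22.5 − 8) = 440 / 14.5 = 30.345 mL/cmH2O.

30.3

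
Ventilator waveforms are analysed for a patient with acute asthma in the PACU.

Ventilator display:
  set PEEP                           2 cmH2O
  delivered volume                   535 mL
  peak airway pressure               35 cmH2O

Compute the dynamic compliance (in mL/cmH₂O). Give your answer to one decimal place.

Dynamic compliance = Vt / (PIP − PEEP) = 535 / (35 − 2) = 535 / 33.0 = 16.212 mL/cmH2O.

16.2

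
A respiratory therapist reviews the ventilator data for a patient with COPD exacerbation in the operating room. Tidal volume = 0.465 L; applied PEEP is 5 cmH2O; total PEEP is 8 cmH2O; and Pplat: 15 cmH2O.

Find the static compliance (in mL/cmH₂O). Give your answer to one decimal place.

66.4

End-expiratory occlusion gives total PEEP = 8 cmH2O (intrinsic PEEP = 8 − 5 = 3). Use total PEEP for the elastic gradient.
Cstat = Vt / (Pplat − PEEPtotal) = 465 / (15 − 8) = 465 / 7.0 = 66.429 mL/cmH2O.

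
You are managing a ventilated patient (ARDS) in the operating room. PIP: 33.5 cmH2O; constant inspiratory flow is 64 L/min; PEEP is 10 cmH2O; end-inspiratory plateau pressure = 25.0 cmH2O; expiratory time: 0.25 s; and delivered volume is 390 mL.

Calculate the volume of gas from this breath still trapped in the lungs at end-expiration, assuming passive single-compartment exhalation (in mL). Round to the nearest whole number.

117

Flow: 64 L/min ÷ 60 = 1.0667 L/s.
R = (PIP − Pplat)/V̇ = (33.5 − 25.0) / 1.0667 = 8.5/1.0667 = 7.969 cmH2O·s/L.
C = Vt/(Pplat − PEEP) = 390.0 / (25.0 − 10) = 390.0/15.0 = 26.0 mL/cmH2O.
τ = R × C = 7.969 × 0.026 L/cmH2O = 0.2072 s.
Fraction remaining = e^(−Te/τ) = e^(−0.25/0.2072) = 0.2992.
Trapped volume = 390.0 × 0.2992 = 116.69 mL.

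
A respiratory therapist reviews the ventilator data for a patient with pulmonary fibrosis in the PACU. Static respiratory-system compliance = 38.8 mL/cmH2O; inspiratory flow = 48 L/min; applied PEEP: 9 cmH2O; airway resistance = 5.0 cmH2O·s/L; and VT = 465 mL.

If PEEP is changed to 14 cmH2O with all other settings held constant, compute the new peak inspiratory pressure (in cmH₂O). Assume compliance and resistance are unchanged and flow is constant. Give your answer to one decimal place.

Flow: 48 L/min ÷ 60 = 0.8 L/s.
PIP = Vt/C + R·V̇ + PEEP (constant-flow equation of motion).
Only the baseline term changes: ΔPIP = ΔPEEP = 14 − 9 = 5.0 cmH2O.
Original PIP = 465/38.8 + 5.0×0.8 + 9 = 24.985 cmH2O; new PIP = 24.985 + (5.0) = 29.985 cmH2O.

30.0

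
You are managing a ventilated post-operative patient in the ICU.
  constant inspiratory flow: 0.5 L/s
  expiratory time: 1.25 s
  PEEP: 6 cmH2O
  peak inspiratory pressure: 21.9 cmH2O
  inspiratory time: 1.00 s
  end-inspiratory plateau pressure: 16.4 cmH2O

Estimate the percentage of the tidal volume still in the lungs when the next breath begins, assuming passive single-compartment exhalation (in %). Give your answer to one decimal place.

Vt = flow × Ti = 0.5 L/s × 1.00 s × 1000 mL/L = 500.0 mL.
R = (PIP − Pplat)/V̇ = (21.9 − 16.4) / 0.5 = 5.5/0.5 = 11.0 cmH2O·s/L.
C = Vt/(Pplat − PEEP) = 500.0 / (16.4 − 6) = 500.0/10.4 = 48.077 mL/cmH2O.
τ = R × C = 11.0 × 0.04808 L/cmH2O = 0.5289 s.
Fraction remaining at end-expiration = e^(−Te/τ) = e^(−1.25/0.5289) = 0.0941 → 9.41%.

9.4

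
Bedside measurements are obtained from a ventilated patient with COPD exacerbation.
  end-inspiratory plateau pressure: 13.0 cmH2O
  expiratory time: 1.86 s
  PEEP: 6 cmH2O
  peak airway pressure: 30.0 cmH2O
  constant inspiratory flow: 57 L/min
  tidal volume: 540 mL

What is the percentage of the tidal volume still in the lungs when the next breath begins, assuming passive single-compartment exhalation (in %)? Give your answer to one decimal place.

26.0

Flow: 57 L/min ÷ 60 = 0.95 L/s.
R = (PIP − Pplat)/V̇ = (30.0 − 13.0) / 0.95 = 17.0/0.95 = 17.895 cmH2O·s/L.
C = Vt/(Pplat − PEEP) = 540.0 / (13.0 − 6) = 540.0/7.0 = 77.143 mL/cmH2O.
τ = R × C = 17.895 × 0.07714 L/cmH2O = 1.38 s.
Fraction remaining at end-expiration = e^(−Te/τ) = e^(−1.86/1.38) = 0.2598 → 25.98%.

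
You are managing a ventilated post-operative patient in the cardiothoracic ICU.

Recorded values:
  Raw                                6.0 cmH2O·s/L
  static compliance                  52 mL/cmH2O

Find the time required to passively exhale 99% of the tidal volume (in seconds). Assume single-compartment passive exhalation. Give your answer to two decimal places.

τ = R × C = 6.0 × 52 mL/cmH2O = 6.0 × 0.052 L/cmH2O = 0.312 s.
Exhaled fraction f = 1 − e^(−t/τ) → t = −τ·ln(1 − f) = −0.312·ln(0.01) = 1.437 s.

1.44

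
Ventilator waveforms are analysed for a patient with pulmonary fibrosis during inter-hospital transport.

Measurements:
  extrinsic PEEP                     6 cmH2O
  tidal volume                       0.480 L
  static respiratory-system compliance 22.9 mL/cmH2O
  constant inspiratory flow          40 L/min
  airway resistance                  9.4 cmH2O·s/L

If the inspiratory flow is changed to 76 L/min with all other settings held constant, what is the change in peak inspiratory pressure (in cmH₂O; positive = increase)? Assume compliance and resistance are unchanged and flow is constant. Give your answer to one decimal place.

5.6

Flow: 40 L/min ÷ 60 = 0.6667 L/s.
New flow: 76 L/min ÷ 60 = 1.2667 L/s.
PIP = Vt/C + R·V̇ + PEEP (constant-flow equation of motion).
Only the resistive term changes: ΔPIP = R × ΔV̇ = 9.4 × (1.2667 − 0.6667) = 9.4 × 0.6 = 5.64 cmH2O.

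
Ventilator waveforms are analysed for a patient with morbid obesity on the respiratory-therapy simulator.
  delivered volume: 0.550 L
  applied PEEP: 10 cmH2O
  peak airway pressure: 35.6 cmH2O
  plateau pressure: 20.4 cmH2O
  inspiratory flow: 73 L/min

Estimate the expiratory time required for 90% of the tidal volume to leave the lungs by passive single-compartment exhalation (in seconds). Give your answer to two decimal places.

Flow: 73 L/min ÷ 60 = 1.2167 L/s.
R = (PIP − Pplat)/V̇ = (35.6 − 20.4) / 1.2167 = 15.2/1.2167 = 12.493 cmH2O·s/L.
C = Vt/(Pplat − PEEP) = 550.0 / (20.4 − 10) = 550.0/10.4 = 52.885 mL/cmH2O.
τ = R × C = 12.493 × 0.05289 L/cmH2O = 0.6608 s.
t = −τ·ln(1 − 0.90) = −0.6608·ln(0.1) = 1.522 s.

1.52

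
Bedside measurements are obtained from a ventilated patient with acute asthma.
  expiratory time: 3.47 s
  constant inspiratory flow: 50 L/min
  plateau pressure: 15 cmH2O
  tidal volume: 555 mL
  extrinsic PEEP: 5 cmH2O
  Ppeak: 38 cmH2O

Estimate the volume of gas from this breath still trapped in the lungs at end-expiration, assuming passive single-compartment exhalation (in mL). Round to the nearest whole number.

58

Flow: 50 L/min ÷ 60 = 0.8333 L/s.
R = (PIP − Pplat)/V̇ = (38 − 15) / 0.8333 = 23.0/0.8333 = 27.601 cmH2O·s/L.
C = Vt/(Pplat − PEEP) = 555.0 / (15 − 5) = 555.0/10.0 = 55.5 mL/cmH2O.
τ = R × C = 27.601 × 0.0555 L/cmH2O = 1.532 s.
Fraction remaining = e^(−Te/τ) = e^(−3.47/1.532) = 0.1038.
Trapped volume = 555.0 × 0.1038 = 57.609 mL.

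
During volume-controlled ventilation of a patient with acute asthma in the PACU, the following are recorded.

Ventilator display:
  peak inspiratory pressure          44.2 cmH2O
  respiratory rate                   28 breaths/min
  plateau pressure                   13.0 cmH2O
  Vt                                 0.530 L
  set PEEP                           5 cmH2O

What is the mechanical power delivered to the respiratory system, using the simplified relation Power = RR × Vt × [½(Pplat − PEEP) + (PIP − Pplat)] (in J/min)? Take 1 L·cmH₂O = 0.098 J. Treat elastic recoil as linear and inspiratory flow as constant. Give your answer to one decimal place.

51.2

Per-breath work = Vt × [½(Pplat−PEEP) + (PIP−Pplat)] = 0.530 × [0.5×8.0 + 31.2] = 0.530 × 35.2 = 18.656 L·cmH2O.
Power = 28 × 18.656 = 522.37 L·cmH2O/min.
× 0.098 J/(L·cmH2O) → 51.192 J/min.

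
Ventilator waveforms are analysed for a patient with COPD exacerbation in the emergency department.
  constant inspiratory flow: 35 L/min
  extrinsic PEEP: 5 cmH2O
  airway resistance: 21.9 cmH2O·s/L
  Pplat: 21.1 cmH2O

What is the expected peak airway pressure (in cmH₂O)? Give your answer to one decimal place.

Flow: 35 L/min ÷ 60 = 0.5833 L/s.
PIP = Pplat + Raw × flow = 21.1 + 21.9 × 0.5833 = 21.1 + 12.774 = 33.874 cmH2O.

33.9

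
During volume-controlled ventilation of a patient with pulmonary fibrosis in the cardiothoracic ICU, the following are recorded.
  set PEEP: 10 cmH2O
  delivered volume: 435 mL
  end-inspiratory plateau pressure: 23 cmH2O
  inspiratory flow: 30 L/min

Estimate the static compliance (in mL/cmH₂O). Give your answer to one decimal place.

Cstat = Vt / (Pplat − PEEP) = 435 / (23 − 10) = 435 / 13.0 = 33.462 mL/cmH2O.

33.5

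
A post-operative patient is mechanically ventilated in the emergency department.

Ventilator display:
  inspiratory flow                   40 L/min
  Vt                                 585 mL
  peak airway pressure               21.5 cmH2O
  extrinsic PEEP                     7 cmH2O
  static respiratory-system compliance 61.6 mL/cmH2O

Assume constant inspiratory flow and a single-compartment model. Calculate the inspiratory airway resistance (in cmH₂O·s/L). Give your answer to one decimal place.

7.5

Flow: 40 L/min ÷ 60 = 0.6667 L/s.
Equation of motion (constant flow): PIP = Vt/C + R·V̇ + PEEP.
R·V̇ = PIP − Vt/C − PEEP = 21.5 − 585/61.6 − 7 = 21.5 − 9.497 − 7 = 5.003 cmH2O.
R = 5.003 / 0.6667 = 7.504 cmH2O·s/L.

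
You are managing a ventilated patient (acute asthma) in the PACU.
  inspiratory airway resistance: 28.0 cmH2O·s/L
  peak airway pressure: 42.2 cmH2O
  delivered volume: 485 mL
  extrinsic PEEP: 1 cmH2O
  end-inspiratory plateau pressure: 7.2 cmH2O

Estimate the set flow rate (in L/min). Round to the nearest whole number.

75

flow = (PIP − Pplat) / Raw = (42.2 − 7.2) / 28.0 = 1.25 L/s × 60 = 75.0 L/min.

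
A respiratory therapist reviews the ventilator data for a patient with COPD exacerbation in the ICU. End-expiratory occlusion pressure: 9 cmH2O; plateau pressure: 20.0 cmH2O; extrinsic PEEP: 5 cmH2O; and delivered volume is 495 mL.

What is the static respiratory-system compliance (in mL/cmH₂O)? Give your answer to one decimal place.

End-expiratory occlusion gives total PEEP = 9 cmH2O (intrinsic PEEP = 9 − 5 = 4). Use total PEEP for the elastic gradient.
Cstat = Vt / (Pplat − PEEPtotal) = 495 / (20.0 − 9) = 495 / 11.0 = 45.0 mL/cmH2O.

45.0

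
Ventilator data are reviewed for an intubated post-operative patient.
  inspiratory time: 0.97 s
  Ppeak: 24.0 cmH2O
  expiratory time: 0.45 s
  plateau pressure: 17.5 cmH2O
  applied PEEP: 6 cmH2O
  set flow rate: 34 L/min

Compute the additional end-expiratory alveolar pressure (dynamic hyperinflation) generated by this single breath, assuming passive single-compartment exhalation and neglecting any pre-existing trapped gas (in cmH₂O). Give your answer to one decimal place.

5.1

Flow: 34 L/min ÷ 60 = 0.5667 L/s.
Vt = flow × Ti = 0.5667 L/s × 0.97 s × 1000 mL/L = 549.7 mL.
R = (PIP − Pplat)/V̇ = (24.0 − 17.5) / 0.5667 = 6.5/0.5667 = 11.47 cmH2O·s/L.
C = Vt/(Pplat − PEEP) = 549.7 / (17.5 − 6) = 549.7/11.5 = 47.8 mL/cmH2O.
τ = R × C = 11.47 × 0.0478 L/cmH2O = 0.5483 s.
Fraction remaining = e^(−Te/τ) = e^(−0.45/0.5483) = 0.4401; trapped volume = 549.7 × 0.4401 = 241.92 mL.
Additional alveolar pressure from trapping ≈ V_trapped / C = 241.92 / 47.8 = 5.061 cmH2O.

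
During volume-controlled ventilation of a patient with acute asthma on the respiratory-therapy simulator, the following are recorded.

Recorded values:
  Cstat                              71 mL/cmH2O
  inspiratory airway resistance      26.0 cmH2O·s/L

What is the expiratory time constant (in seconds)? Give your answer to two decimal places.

τ = R × C = 26.0 × 71 mL/cmH2O = 26.0 × 0.071 L/cmH2O = 1.846 s.

1.85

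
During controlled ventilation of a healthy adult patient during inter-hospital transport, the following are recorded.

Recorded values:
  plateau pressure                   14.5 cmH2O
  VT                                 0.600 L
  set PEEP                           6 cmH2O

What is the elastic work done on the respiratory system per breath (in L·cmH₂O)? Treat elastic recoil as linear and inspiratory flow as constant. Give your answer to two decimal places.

Elastic work ≈ ½ × (Pplat − PEEP) × Vt = 0.5 × (14.5 − 6) × 0.600 L = 0.5 × 8.5 × 0.600 = 2.55 L·cmH2O.

2.55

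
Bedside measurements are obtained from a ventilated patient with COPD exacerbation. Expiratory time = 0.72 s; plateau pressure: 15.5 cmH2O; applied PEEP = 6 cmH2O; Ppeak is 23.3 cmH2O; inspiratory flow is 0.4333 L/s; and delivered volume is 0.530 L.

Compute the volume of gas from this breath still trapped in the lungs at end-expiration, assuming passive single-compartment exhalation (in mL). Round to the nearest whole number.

R = (PIP − Pplat)/V̇ = (23.3 − 15.5) / 0.4333 = 7.8/0.4333 = 18.001 cmH2O·s/L.
C = Vt/(Pplat − PEEP) = 530.0 / (15.5 − 6) = 530.0/9.5 = 55.789 mL/cmH2O.
τ = R × C = 18.001 × 0.05579 L/cmH2O = 1.004 s.
Fraction remaining = e^(−Te/τ) = e^(−0.72/1.004) = 0.4882.
Trapped volume = 530.0 × 0.4882 = 258.75 mL.

259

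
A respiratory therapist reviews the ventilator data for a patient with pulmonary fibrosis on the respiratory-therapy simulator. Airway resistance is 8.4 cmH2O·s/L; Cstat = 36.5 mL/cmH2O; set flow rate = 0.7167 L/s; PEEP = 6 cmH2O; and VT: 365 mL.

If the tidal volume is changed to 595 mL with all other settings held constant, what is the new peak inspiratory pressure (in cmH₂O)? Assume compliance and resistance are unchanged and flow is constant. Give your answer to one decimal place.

PIP = Vt/C + R·V̇ + PEEP (constant-flow equation of motion).
Only the elastic term changes: ΔPIP = ΔVt / C = (595 − 365) / 36.5 = 6.301 cmH2O.
Original PIP = 365/36.5 + 8.4×0.7167 + 6 = 22.02 cmH2O; new PIP = 22.02 + (6.301) = 28.321 cmH2O.

28.3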